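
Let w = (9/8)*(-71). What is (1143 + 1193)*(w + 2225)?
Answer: 5011012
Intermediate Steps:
w = -639/8 (w = (9*(⅛))*(-71) = (9/8)*(-71) = -639/8 ≈ -79.875)
(1143 + 1193)*(w + 2225) = (1143 + 1193)*(-639/8 + 2225) = 2336*(17161/8) = 5011012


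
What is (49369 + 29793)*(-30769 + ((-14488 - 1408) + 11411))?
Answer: -2790777148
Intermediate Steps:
(49369 + 29793)*(-30769 + ((-14488 - 1408) + 11411)) = 79162*(-30769 + (-15896 + 11411)) = 79162*(-30769 - 4485) = 79162*(-35254) = -2790777148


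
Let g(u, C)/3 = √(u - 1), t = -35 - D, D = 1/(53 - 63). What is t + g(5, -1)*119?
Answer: 6791/10 ≈ 679.10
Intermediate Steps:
D = -⅒ (D = 1/(-10) = -⅒ ≈ -0.10000)
t = -349/10 (t = -35 - 1*(-⅒) = -35 + ⅒ = -349/10 ≈ -34.900)
g(u, C) = 3*√(-1 + u) (g(u, C) = 3*√(u - 1) = 3*√(-1 + u))
t + g(5, -1)*119 = -349/10 + (3*√(-1 + 5))*119 = -349/10 + (3*√4)*119 = -349/10 + (3*2)*119 = -349/10 + 6*119 = -349/10 + 714 = 6791/10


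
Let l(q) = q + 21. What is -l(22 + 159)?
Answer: -202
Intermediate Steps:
l(q) = 21 + q
-l(22 + 159) = -(21 + (22 + 159)) = -(21 + 181) = -1*202 = -202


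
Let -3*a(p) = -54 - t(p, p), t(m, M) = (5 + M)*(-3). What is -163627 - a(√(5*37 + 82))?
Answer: -163640 + √267 ≈ -1.6362e+5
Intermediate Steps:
t(m, M) = -15 - 3*M
a(p) = 13 - p (a(p) = -(-54 - (-15 - 3*p))/3 = -(-54 + (15 + 3*p))/3 = -(-39 + 3*p)/3 = 13 - p)
-163627 - a(√(5*37 + 82)) = -163627 - (13 - √(5*37 + 82)) = -163627 - (13 - √(185 + 82)) = -163627 - (13 - √267) = -163627 + (-13 + √267) = -163640 + √267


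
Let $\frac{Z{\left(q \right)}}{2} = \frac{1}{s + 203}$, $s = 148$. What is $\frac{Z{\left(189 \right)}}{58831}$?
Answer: $\frac{2}{20649681} \approx 9.6854 \cdot 10^{-8}$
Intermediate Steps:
$Z{\left(q \right)} = \frac{2}{351}$ ($Z{\left(q \right)} = \frac{2}{148 + 203} = \frac{2}{351}$)
$\frac{Z{\left(189 \right)}}{58831} = \frac{2}{351 \cdot 58831} = \frac{2}{351} \cdot \frac{1}{58831} = \frac{2}{20649681}$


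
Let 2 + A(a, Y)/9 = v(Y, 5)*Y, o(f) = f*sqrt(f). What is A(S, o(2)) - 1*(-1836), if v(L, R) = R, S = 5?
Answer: 1818 + 90*sqrt(2) ≈ 1945.3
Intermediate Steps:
o(f) = f**(3/2)
A(a, Y) = -18 + 45*Y (A(a, Y) = -18 + 9*(5*Y) = -18 + 45*Y)
A(S, o(2)) - 1*(-1836) = (-18 + 45*2**(3/2)) - 1*(-1836) = (-18 + 45*(2*sqrt(2))) + 1836 = (-18 + 90*sqrt(2)) + 1836 = 1818 + 90*sqrt(2)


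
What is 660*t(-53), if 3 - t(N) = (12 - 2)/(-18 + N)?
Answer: 147180/71 ≈ 2073.0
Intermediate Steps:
t(N) = 3 - 10/(-18 + N) (t(N) = 3 - (12 - 2)/(-18 + N) = 3 - 10/(-18 + N))
660*t(-53) = 660*((-64 + 3*(-53))/(-18 - 53)) = 660*((-64 - 159)/(-71)) = 660*(-1/71*(-223)) = 660*(223/71) = 147180/71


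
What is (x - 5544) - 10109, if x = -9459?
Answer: -25112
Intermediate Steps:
(x - 5544) - 10109 = (-9459 - 5544) - 10109 = -15003 - 10109 = -25112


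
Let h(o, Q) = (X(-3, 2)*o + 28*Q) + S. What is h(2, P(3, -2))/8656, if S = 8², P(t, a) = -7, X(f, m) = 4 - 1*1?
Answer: -63/4328 ≈ -0.014556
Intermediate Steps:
X(f, m) = 3 (X(f, m) = 4 - 1 = 3)
S = 64
h(o, Q) = 64 + 3*o + 28*Q (h(o, Q) = (3*o + 28*Q) + 64 = 64 + 3*o + 28*Q)
h(2, P(3, -2))/8656 = (64 + 3*2 + 28*(-7))/8656 = (64 + 6 - 196)*(1/8656) = -126*1/8656 = -63/4328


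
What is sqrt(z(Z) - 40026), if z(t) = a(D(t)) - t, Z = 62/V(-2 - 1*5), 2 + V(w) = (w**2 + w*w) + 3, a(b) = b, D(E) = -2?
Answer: I*sqrt(43591174)/33 ≈ 200.07*I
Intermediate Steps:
V(w) = 1 + 2*w**2 (V(w) = -2 + ((w**2 + w*w) + 3) = -2 + ((w**2 + w**2) + 3) = -2 + (2*w**2 + 3) = -2 + (3 + 2*w**2) = 1 + 2*w**2)
Z = 62/99 (Z = 62/(1 + 2*(-2 - 1*5)**2) = 62/(1 + 2*(-2 - 5)**2) = 62/(1 + 2*(-7)**2) = 62/(1 + 2*49) = 62/(1 + 98) = 62/99 ≈ 0.62626)
z(t) = -2 - t
sqrt(z(Z) - 40026) = sqrt((-2 - 1*62/99) - 40026) = sqrt((-2 - 62/99) - 40026) = sqrt(-260/99 - 40026) = sqrt(-3962834/99) = I*sqrt(43591174)/33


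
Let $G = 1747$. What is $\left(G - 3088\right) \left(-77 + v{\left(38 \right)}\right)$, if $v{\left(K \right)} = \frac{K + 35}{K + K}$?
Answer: $\frac{7749639}{76} \approx 1.0197 \cdot 10^{5}$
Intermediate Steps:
$v{\left(K \right)} = \frac{35 + K}{2 K}$
$\left(G - 3088\right) \left(-77 + v{\left(38 \right)}\right) = \left(1747 - 3088\right) \left(-77 + \frac{35 + 38}{2 \cdot 38}\right) = - 1341 \left(-77 + \frac{1}{2} \cdot \frac{1}{38} \cdot 73\right) = - 1341 \left(-77 + \frac{73}{76}\right) = \left(-1341\right) \left(- \frac{5779}{76}\right) = \frac{7749639}{76}$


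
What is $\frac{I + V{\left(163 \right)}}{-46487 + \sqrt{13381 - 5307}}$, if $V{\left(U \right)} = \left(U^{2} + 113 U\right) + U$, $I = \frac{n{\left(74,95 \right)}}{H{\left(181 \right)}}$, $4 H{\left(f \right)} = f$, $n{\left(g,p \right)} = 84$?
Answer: $- \frac{413408891}{425622405} - \frac{8893 \sqrt{8074}}{425622405} \approx -0.97318$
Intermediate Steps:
$H{\left(f \right)} = \frac{f}{4}$
$I = \frac{336}{181}$ ($I = \frac{84}{\frac{1}{4} \cdot 181} = \frac{84}{\frac{181}{4}} = 84 \cdot \frac{4}{181} = \frac{336}{181} \approx 1.8564$)
$V{\left(U \right)} = U^{2} + 114 U$
$\frac{I + V{\left(163 \right)}}{-46487 + \sqrt{13381 - 5307}} = \frac{\frac{336}{181} + 163 \left(114 + 163\right)}{-46487 + \sqrt{13381 - 5307}} = \frac{\frac{336}{181} + 163 \cdot 277}{-46487 + \sqrt{8074}} = \frac{\frac{336}{181} + 45151}{-46487 + \sqrt{8074}} = \frac{8172667}{181 \left(-46487 + \sqrt{8074}\right)}$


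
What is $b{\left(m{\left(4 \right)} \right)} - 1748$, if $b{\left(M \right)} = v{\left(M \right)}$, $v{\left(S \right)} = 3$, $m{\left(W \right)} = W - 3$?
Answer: $-1745$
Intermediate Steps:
$m{\left(W \right)} = -3 + W$
$b{\left(M \right)} = 3$
$b{\left(m{\left(4 \right)} \right)} - 1748 = 3 - 1748 = -1745$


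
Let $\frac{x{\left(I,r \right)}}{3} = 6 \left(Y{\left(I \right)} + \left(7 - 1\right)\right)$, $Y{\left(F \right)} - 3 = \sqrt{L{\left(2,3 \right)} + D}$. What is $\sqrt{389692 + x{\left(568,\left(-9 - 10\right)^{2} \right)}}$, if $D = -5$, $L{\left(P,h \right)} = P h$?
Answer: $236 \sqrt{7} \approx 624.4$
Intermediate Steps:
$Y{\left(F \right)} = 4$ ($Y{\left(F \right)} = 3 + \sqrt{2 \cdot 3 - 5} = 3 + \sqrt{6 - 5} = 3 + \sqrt{1} = 3 + 1 = 4$)
$x{\left(I,r \right)} = 180$ ($x{\left(I,r \right)} = 3 \cdot 6 \left(4 + \left(7 - 1\right)\right) = 3 \cdot 6 \left(4 + 6\right) = 3 \cdot 6 \cdot 10 = 3 \cdot 60 = 180$)
$\sqrt{389692 + x{\left(568,\left(-9 - 10\right)^{2} \right)}} = \sqrt{389692 + 180} = \sqrt{389872} = 236 \sqrt{7}$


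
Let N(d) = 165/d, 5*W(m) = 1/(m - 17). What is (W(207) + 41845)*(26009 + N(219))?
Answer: 37739512678356/34675 ≈ 1.0884e+9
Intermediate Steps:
W(m) = 1/(5*(-17 + m)) (W(m) = 1/(5*(m - 17)) = 1/(5*(-17 + m)))
(W(207) + 41845)*(26009 + N(219)) = (1/(5*(-17 + 207)) + 41845)*(26009 + 165/219) = ((⅕)/190 + 41845)*(26009 + 165*(1/219)) = ((⅕)*(1/190) + 41845)*(26009 + 55/73) = (1/950 + 41845)*(1898712/73) = (39752751/950)*(1898712/73) = 37739512678356/34675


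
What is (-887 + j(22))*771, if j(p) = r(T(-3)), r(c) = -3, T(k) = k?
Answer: -686190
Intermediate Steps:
j(p) = -3
(-887 + j(22))*771 = (-887 - 3)*771 = -890*771 = -686190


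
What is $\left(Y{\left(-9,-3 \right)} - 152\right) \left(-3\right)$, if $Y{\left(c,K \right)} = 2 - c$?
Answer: $423$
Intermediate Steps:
$\left(Y{\left(-9,-3 \right)} - 152\right) \left(-3\right) = \left(\left(2 - -9\right) - 152\right) \left(-3\right) = \left(\left(2 + 9\right) - 152\right) \left(-3\right) = \left(11 - 152\right) \left(-3\right) = \left(-141\right) \left(-3\right) = 423$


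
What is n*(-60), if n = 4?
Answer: -240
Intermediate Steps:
n*(-60) = 4*(-60) = -240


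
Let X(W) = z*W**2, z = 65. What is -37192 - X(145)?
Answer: -1403817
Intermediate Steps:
X(W) = 65*W**2
-37192 - X(145) = -37192 - 65*145**2 = -37192 - 65*21025 = -37192 - 1*1366625 = -37192 - 1366625 = -1403817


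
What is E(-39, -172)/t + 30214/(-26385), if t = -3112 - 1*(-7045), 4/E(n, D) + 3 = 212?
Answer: -8278570606/7229463615 ≈ -1.1451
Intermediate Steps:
E(n, D) = 4/209 (E(n, D) = 4/(-3 + 212) = 4/209)
t = 3933 (t = -3112 + 7045 = 3933)
E(-39, -172)/t + 30214/(-26385) = (4/209)/3933 + 30214/(-26385) = (4/209)*(1/3933) + 30214*(-1/26385) = 4/821997 - 30214/26385 = -8278570606/7229463615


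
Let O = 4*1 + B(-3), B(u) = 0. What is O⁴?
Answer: 256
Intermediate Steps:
O = 4 (O = 4*1 + 0 = 4 + 0 = 4)
O⁴ = 4⁴ = 256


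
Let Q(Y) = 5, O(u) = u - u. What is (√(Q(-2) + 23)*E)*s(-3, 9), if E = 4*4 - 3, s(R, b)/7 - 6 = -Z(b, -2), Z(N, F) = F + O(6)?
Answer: 1456*√7 ≈ 3852.2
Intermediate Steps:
O(u) = 0
Z(N, F) = F (Z(N, F) = F + 0 = F)
s(R, b) = 56 (s(R, b) = 42 + 7*(-1*(-2)) = 42 + 7*2 = 42 + 14 = 56)
E = 13 (E = 16 - 3 = 13)
(√(Q(-2) + 23)*E)*s(-3, 9) = (√(5 + 23)*13)*56 = (√28*13)*56 = ((2*√7)*13)*56 = (26*√7)*56 = 1456*√7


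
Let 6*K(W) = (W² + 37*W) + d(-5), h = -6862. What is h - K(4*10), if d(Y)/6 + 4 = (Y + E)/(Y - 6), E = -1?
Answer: -243272/33 ≈ -7371.9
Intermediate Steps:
d(Y) = -24 + 6*(-1 + Y)/(-6 + Y) (d(Y) = -24 + 6*((Y - 1)/(Y - 6)) = -24 + 6*((-1 + Y)/(-6 + Y)) = -24 + 6*(-1 + Y)/(-6 + Y))
K(W) = -38/11 + W²/6 + 37*W/6 (K(W) = ((W² + 37*W) + 6*(23 - 3*(-5))/(-6 - 5))/6 = ((W² + 37*W) + 6*(23 + 15)/(-11))/6 = ((W² + 37*W) + 6*(-1/11)*38)/6 = ((W² + 37*W) - 228/11)/6 = (-228/11 + W² + 37*W)/6 = -38/11 + W²/6 + 37*W/6)
h - K(4*10) = -6862 - (-38/11 + (4*10)²/6 + 37*(4*10)/6) = -6862 - (-38/11 + (⅙)*40² + (37/6)*40) = -6862 - (-38/11 + (⅙)*1600 + 740/3) = -6862 - (-38/11 + 800/3 + 740/3) = -6862 - 1*16826/33 = -6862 - 16826/33 = -243272/33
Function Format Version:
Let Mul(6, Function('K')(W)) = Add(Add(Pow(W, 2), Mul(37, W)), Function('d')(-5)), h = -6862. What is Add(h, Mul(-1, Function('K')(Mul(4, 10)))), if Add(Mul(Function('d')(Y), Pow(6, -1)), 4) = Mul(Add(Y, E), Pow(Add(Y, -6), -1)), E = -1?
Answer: Rational(-243272, 33) ≈ -7371.9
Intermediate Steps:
Function('d')(Y) = Add(-24, Mul(6, Pow(Add(-6, Y), -1), Add(-1, Y))) (Function('d')(Y) = Add(-24, Mul(6, Mul(Add(Y, -1), Pow(Add(Y, -6), -1)))) = Add(-24, Mul(6, Mul(Add(-1, Y), Pow(Add(-6, Y), -1)))) = Add(-24, Mul(6, Mul(Pow(Add(-6, Y), -1), Add(-1, Y)))) = Add(-24, Mul(6, Pow(Add(-6, Y), -1), Add(-1, Y))))
Function('K')(W) = Add(Rational(-38, 11), Mul(Rational(1, 6), Pow(W, 2)), Mul(Rational(37, 6), W)) (Function('K')(W) = Mul(Rational(1, 6), Add(Add(Pow(W, 2), Mul(37, W)), Mul(6, Pow(Add(-6, -5), -1), Add(23, Mul(-3, -5))))) = Mul(Rational(1, 6), Add(Add(Pow(W, 2), Mul(37, W)), Mul(6, Pow(-11, -1), Add(23, 15)))) = Mul(Rational(1, 6), Add(Add(Pow(W, 2), Mul(37, W)), Mul(6, Rational(-1, 11), 38))) = Mul(Rational(1, 6), Add(Add(Pow(W, 2), Mul(37, W)), Rational(-228, 11))) = Mul(Rational(1, 6), Add(Rational(-228, 11), Pow(W, 2), Mul(37, W))) = Add(Rational(-38, 11), Mul(Rational(1, 6), Pow(W, 2)), Mul(Rational(37, 6), W)))
Add(h, Mul(-1, Function('K')(Mul(4, 10)))) = Add(-6862, Mul(-1, Add(Rational(-38, 11), Mul(Rational(1, 6), Pow(Mul(4, 10), 2)), Mul(Rational(37, 6), Mul(4, 10))))) = Add(-6862, Mul(-1, Add(Rational(-38, 11), Mul(Rational(1, 6), Pow(40, 2)), Mul(Rational(37, 6), 40)))) = Add(-6862, Mul(-1, Add(Rational(-38, 11), Mul(Rational(1, 6), 1600), Rational(740, 3)))) = Add(-6862, Mul(-1, Add(Rational(-38, 11), Rational(800, 3), Rational(740, 3)))) = Add(-6862, Mul(-1, Rational(16826, 33))) = Add(-6862, Rational(-16826, 33)) = Rational(-243272, 33)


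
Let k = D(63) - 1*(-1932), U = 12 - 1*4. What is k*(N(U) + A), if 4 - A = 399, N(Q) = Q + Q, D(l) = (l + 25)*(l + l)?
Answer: -4934580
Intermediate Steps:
D(l) = 2*l*(25 + l) (D(l) = (25 + l)*(2*l) = 2*l*(25 + l))
U = 8 (U = 12 - 4 = 8)
N(Q) = 2*Q
A = -395 (A = 4 - 1*399 = 4 - 399 = -395)
k = 13020 (k = 2*63*(25 + 63) - 1*(-1932) = 2*63*88 + 1932 = 11088 + 1932 = 13020)
k*(N(U) + A) = 13020*(2*8 - 395) = 13020*(16 - 395) = 13020*(-379) = -4934580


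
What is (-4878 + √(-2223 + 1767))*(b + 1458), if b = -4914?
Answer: 16858368 - 6912*I*√114 ≈ 1.6858e+7 - 73800.0*I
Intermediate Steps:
(-4878 + √(-2223 + 1767))*(b + 1458) = (-4878 + √(-2223 + 1767))*(-4914 + 1458) = (-4878 + √(-456))*(-3456) = (-4878 + 2*I*√114)*(-3456) = 16858368 - 6912*I*√114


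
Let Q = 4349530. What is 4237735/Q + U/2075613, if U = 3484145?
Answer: 4790058211681/1805588202378 ≈ 2.6529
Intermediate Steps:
4237735/Q + U/2075613 = 4237735/4349530 + 3484145/2075613 = 4237735*(1/4349530) + 3484145*(1/2075613) = 847547/869906 + 3484145/2075613 = 4790058211681/1805588202378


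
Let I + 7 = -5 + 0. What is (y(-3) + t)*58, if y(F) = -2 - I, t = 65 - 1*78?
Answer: -174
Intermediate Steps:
t = -13 (t = 65 - 78 = -13)
I = -12 (I = -7 + (-5 + 0) = -7 - 5 = -12)
y(F) = 10 (y(F) = -2 - 1*(-12) = -2 + 12 = 10)
(y(-3) + t)*58 = (10 - 13)*58 = -3*58 = -174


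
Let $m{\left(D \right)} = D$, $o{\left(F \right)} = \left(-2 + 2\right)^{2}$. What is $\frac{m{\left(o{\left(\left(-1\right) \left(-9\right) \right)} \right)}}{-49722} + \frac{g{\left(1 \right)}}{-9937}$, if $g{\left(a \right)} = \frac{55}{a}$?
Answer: $- \frac{55}{9937} \approx -0.0055349$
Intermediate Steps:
$o{\left(F \right)} = 0$ ($o{\left(F \right)} = 0^{2} = 0$)
$\frac{m{\left(o{\left(\left(-1\right) \left(-9\right) \right)} \right)}}{-49722} + \frac{g{\left(1 \right)}}{-9937} = \frac{0}{-49722} + \frac{55 \cdot 1^{-1}}{-9937} = 0 \left(- \frac{1}{49722}\right) + 55 \cdot 1 \left(- \frac{1}{9937}\right) = 0 + 55 \left(- \frac{1}{9937}\right) = 0 - \frac{55}{9937} = - \frac{55}{9937}$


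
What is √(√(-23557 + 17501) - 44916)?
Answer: √(-44916 + 2*I*√1514) ≈ 0.184 + 211.93*I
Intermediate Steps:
√(√(-23557 + 17501) - 44916) = √(√(-6056) - 44916) = √(2*I*√1514 - 44916) = √(-44916 + 2*I*√1514)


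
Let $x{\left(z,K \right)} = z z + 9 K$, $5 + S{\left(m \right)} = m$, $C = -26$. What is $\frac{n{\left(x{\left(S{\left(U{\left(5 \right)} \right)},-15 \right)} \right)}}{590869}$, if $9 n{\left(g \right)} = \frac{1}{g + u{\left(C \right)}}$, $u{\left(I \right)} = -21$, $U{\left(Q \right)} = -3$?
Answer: $- \frac{1}{489239532} \approx -2.044 \cdot 10^{-9}$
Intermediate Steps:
$S{\left(m \right)} = -5 + m$
$x{\left(z,K \right)} = z^{2} + 9 K$
$n{\left(g \right)} = \frac{1}{9 \left(-21 + g\right)}$ ($n{\left(g \right)} = \frac{1}{9 \left(g - 21\right)} = \frac{1}{9 \left(-21 + g\right)}$)
$\frac{n{\left(x{\left(S{\left(U{\left(5 \right)} \right)},-15 \right)} \right)}}{590869} = \frac{\frac{1}{9} \frac{1}{-21 + \left(\left(-5 - 3\right)^{2} + 9 \left(-15\right)\right)}}{590869} = \frac{1}{9 \left(-21 - \left(135 - \left(-8\right)^{2}\right)\right)} \frac{1}{590869} = \frac{1}{9 \left(-21 + \left(64 - 135\right)\right)} \frac{1}{590869} = \frac{1}{9 \left(-21 - 71\right)} \frac{1}{590869} = \frac{1}{9 \left(-92\right)} \frac{1}{590869} = \frac{1}{9} \left(- \frac{1}{92}\right) \frac{1}{590869} = \left(- \frac{1}{828}\right) \frac{1}{590869} = - \frac{1}{489239532}$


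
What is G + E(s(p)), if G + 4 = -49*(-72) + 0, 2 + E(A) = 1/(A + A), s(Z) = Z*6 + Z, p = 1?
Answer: 49309/14 ≈ 3522.1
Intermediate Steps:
s(Z) = 7*Z (s(Z) = 6*Z + Z = 7*Z)
E(A) = -2 + 1/(2*A) (E(A) = -2 + 1/(A + A) = -2 + 1/(2*A))
G = 3524 (G = -4 + (-49*(-72) + 0) = -4 + (3528 + 0) = -4 + 3528 = 3524)
G + E(s(p)) = 3524 + (-2 + 1/(2*((7*1)))) = 3524 + (-2 + (1/2)/7) = 3524 + (-2 + (1/2)*(1/7)) = 3524 + (-2 + 1/14) = 3524 - 27/14 = 49309/14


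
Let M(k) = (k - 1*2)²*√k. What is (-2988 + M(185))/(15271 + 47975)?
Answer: -6/127 + 11163*√185/21082 ≈ 7.1548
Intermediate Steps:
M(k) = √k*(-2 + k)² (M(k) = (k - 2)²*√k = (-2 + k)²*√k = √k*(-2 + k)²)
(-2988 + M(185))/(15271 + 47975) = (-2988 + √185*(-2 + 185)²)/(15271 + 47975) = (-2988 + √185*183²)/63246 = (-2988 + √185*33489)*(1/63246) = (-2988 + 33489*√185)*(1/63246) = -6/127 + 11163*√185/21082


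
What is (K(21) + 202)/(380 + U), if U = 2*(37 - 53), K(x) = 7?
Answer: 209/348 ≈ 0.60057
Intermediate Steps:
U = -32 (U = 2*(-16) = -32)
(K(21) + 202)/(380 + U) = (7 + 202)/(380 - 32) = 209/348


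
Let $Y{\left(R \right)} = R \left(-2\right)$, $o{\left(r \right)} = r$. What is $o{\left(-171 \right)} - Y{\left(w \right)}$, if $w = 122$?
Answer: $73$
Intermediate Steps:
$Y{\left(R \right)} = - 2 R$
$o{\left(-171 \right)} - Y{\left(w \right)} = -171 - \left(-2\right) 122 = -171 - -244 = -171 + 244 = 73$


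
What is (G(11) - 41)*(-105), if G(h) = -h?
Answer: 5460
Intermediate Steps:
(G(11) - 41)*(-105) = (-1*11 - 41)*(-105) = (-11 - 41)*(-105) = -52*(-105) = 5460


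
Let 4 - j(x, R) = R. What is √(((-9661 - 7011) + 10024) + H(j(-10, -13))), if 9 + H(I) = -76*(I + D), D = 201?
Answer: 5*I*√929 ≈ 152.4*I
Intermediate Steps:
j(x, R) = 4 - R
H(I) = -15285 - 76*I (H(I) = -9 - 76*(I + 201) = -9 - 76*(201 + I) = -9 + (-15276 - 76*I) = -15285 - 76*I)
√(((-9661 - 7011) + 10024) + H(j(-10, -13))) = √(((-9661 - 7011) + 10024) + (-15285 - 76*(4 - 1*(-13)))) = √((-16672 + 10024) + (-15285 - 76*(4 + 13))) = √(-6648 + (-15285 - 76*17)) = √(-6648 + (-15285 - 1292)) = √(-6648 - 16577) = √(-23225) = 5*I*√929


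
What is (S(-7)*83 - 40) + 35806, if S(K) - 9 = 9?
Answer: 37260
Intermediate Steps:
S(K) = 18 (S(K) = 9 + 9 = 18)
(S(-7)*83 - 40) + 35806 = (18*83 - 40) + 35806 = (1494 - 40) + 35806 = 1454 + 35806 = 37260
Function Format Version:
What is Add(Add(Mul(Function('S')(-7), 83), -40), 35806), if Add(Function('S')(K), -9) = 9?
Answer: 37260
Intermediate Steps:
Function('S')(K) = 18 (Function('S')(K) = Add(9, 9) = 18)
Add(Add(Mul(Function('S')(-7), 83), -40), 35806) = Add(Add(Mul(18, 83), -40), 35806) = Add(Add(1494, -40), 35806) = Add(1454, 35806) = 37260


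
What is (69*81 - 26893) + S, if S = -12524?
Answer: -33828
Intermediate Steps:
(69*81 - 26893) + S = (69*81 - 26893) - 12524 = (5589 - 26893) - 12524 = -21304 - 12524 = -33828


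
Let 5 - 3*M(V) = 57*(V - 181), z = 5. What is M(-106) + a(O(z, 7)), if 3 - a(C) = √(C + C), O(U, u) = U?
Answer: 16373/3 - √10 ≈ 5454.5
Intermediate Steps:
M(V) = 10322/3 - 19*V (M(V) = 5/3 - 19*(V - 181) = 5/3 - 19*(-181 + V) = 5/3 - (-10317 + 57*V)/3 = 5/3 + (3439 - 19*V) = 10322/3 - 19*V)
a(C) = 3 - √2*√C (a(C) = 3 - √(C + C) = 3 - √(2*C) = 3 - √2*√C)
M(-106) + a(O(z, 7)) = (10322/3 - 19*(-106)) + (3 - √2*√5) = (10322/3 + 2014) + (3 - √10) = 16364/3 + (3 - √10) = 16373/3 - √10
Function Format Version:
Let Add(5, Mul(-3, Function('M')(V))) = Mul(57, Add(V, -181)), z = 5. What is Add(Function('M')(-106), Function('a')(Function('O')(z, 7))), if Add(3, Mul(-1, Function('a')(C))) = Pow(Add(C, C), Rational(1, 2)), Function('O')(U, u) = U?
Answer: Add(Rational(16373, 3), Mul(-1, Pow(10, Rational(1, 2)))) ≈ 5454.5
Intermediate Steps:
Function('M')(V) = Add(Rational(10322, 3), Mul(-19, V)) (Function('M')(V) = Add(Rational(5, 3), Mul(Rational(-1, 3), Mul(57, Add(V, -181)))) = Add(Rational(5, 3), Mul(Rational(-1, 3), Mul(57, Add(-181, V)))) = Add(Rational(5, 3), Mul(Rational(-1, 3), Add(-10317, Mul(57, V)))) = Add(Rational(5, 3), Add(3439, Mul(-19, V))) = Add(Rational(10322, 3), Mul(-19, V)))
Function('a')(C) = Add(3, Mul(-1, Pow(2, Rational(1, 2)), Pow(C, Rational(1, 2)))) (Function('a')(C) = Add(3, Mul(-1, Pow(Add(C, C), Rational(1, 2)))) = Add(3, Mul(-1, Pow(Mul(2, C), Rational(1, 2)))) = Add(3, Mul(-1, Mul(Pow(2, Rational(1, 2)), Pow(C, Rational(1, 2))))) = Add(3, Mul(-1, Pow(2, Rational(1, 2)), Pow(C, Rational(1, 2)))))
Add(Function('M')(-106), Function('a')(Function('O')(z, 7))) = Add(Add(Rational(10322, 3), Mul(-19, -106)), Add(3, Mul(-1, Pow(2, Rational(1, 2)), Pow(5, Rational(1, 2))))) = Add(Add(Rational(10322, 3), 2014), Add(3, Mul(-1, Pow(10, Rational(1, 2))))) = Add(Rational(16364, 3), Add(3, Mul(-1, Pow(10, Rational(1, 2))))) = Add(Rational(16373, 3), Mul(-1, Pow(10, Rational(1, 2))))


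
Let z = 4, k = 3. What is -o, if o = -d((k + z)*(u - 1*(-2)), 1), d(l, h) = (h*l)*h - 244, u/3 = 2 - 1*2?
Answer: -230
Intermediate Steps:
u = 0 (u = 3*(2 - 1*2) = 3*(2 - 2) = 3*0 = 0)
d(l, h) = -244 + l*h² (d(l, h) = l*h² - 244 = -244 + l*h²)
o = 230 (o = -(-244 + ((3 + 4)*(0 - 1*(-2)))*1²) = -(-244 + (7*(0 + 2))*1) = -(-244 + (7*2)*1) = -(-244 + 14*1) = -(-244 + 14) = -1*(-230) = 230)
-o = -1*230 = -230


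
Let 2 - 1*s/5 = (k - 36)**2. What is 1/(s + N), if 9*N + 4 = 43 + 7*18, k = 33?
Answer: -3/50 ≈ -0.060000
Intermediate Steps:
s = -35 (s = 10 - 5*(33 - 36)**2 = 10 - 5*(-3)**2 = 10 - 5*9 = 10 - 45 = -35)
N = 55/3 (N = -4/9 + (43 + 7*18)/9 = -4/9 + (43 + 126)/9 = -4/9 + (1/9)*169 = -4/9 + 169/9 = 55/3 ≈ 18.333)
1/(s + N) = 1/(-35 + 55/3) = 1/(-50/3) = -3/50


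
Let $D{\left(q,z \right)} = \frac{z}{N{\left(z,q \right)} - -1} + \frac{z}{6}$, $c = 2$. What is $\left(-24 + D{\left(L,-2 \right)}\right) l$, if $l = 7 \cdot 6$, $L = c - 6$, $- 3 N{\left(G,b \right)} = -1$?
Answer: $-1085$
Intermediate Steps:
$N{\left(G,b \right)} = \frac{1}{3}$ ($N{\left(G,b \right)} = \left(- \frac{1}{3}\right) \left(-1\right) = \frac{1}{3}$)
$L = -4$ ($L = 2 - 6 = -4$)
$l = 42$
$D{\left(q,z \right)} = \frac{11 z}{12}$ ($D{\left(q,z \right)} = \frac{z}{\frac{1}{3} - -1} + \frac{z}{6} = \frac{z}{\frac{1}{3} + 1} + z \frac{1}{6} = \frac{z}{\frac{4}{3}} + \frac{z}{6} = z \frac{3}{4} + \frac{z}{6} = \frac{3 z}{4} + \frac{z}{6} = \frac{11 z}{12}$)
$\left(-24 + D{\left(L,-2 \right)}\right) l = \left(-24 + \frac{11}{12} \left(-2\right)\right) 42 = \left(-24 - \frac{11}{6}\right) 42 = \left(- \frac{155}{6}\right) 42 = -1085$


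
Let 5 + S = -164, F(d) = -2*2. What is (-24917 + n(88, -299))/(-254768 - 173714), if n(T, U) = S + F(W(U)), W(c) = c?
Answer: 12545/214241 ≈ 0.058556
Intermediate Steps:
F(d) = -4
S = -169 (S = -5 - 164 = -169)
n(T, U) = -173 (n(T, U) = -169 - 4 = -173)
(-24917 + n(88, -299))/(-254768 - 173714) = (-24917 - 173)/(-254768 - 173714) = -25090/(-428482) = -25090*(-1/428482) = 12545/214241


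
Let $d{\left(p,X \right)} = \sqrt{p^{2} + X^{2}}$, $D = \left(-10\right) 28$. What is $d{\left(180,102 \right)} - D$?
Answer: $280 + 6 \sqrt{1189} \approx 486.89$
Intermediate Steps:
$D = -280$
$d{\left(p,X \right)} = \sqrt{X^{2} + p^{2}}$
$d{\left(180,102 \right)} - D = \sqrt{102^{2} + 180^{2}} - -280 = \sqrt{10404 + 32400} + 280 = \sqrt{42804} + 280 = 6 \sqrt{1189} + 280 = 280 + 6 \sqrt{1189}$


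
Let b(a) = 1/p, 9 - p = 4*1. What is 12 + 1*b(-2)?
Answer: 61/5 ≈ 12.200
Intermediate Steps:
p = 5 (p = 9 - 4 = 5)
b(a) = 1/5
12 + 1*b(-2) = 12 + 1*(1/5) = 12 + 1/5 = 61/5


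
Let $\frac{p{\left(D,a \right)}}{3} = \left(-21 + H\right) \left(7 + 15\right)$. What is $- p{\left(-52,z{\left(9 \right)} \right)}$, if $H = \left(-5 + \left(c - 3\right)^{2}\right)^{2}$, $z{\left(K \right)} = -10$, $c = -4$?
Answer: $-126390$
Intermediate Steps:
$H = 1936$ ($H = \left(-5 + \left(-4 - 3\right)^{2}\right)^{2} = \left(-5 + \left(-7\right)^{2}\right)^{2} = \left(-5 + 49\right)^{2} = 44^{2} = 1936$)
$p{\left(D,a \right)} = 126390$ ($p{\left(D,a \right)} = 3 \left(-21 + 1936\right) \left(7 + 15\right) = 3 \cdot 1915 \cdot 22 = 3 \cdot 42130 = 126390$)
$- p{\left(-52,z{\left(9 \right)} \right)} = \left(-1\right) 126390 = -126390$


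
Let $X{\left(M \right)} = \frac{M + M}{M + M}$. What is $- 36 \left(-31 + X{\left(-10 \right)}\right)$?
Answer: $1080$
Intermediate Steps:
$X{\left(M \right)} = 1$ ($X{\left(M \right)} = \frac{2 M}{2 M} = 2 M \frac{1}{2 M} = 1$)
$- 36 \left(-31 + X{\left(-10 \right)}\right) = - 36 \left(-31 + 1\right) = \left(-36\right) \left(-30\right) = 1080$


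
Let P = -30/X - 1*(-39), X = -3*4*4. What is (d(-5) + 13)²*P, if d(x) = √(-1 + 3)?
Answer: 54207/8 + 4121*√2/4 ≈ 8232.9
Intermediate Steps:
d(x) = √2
X = -48 (X = -12*4 = -48)
P = 317/8 (P = -30/(-48) - 1*(-39) = -30*(-1/48) + 39 = 5/8 + 39 = 317/8 ≈ 39.625)
(d(-5) + 13)²*P = (√2 + 13)²*(317/8) = (13 + √2)²*(317/8) = 317*(13 + √2)²/8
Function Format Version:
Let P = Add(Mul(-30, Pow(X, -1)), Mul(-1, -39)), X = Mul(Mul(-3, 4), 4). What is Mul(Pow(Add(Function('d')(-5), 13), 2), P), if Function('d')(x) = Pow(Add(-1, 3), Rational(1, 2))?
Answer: Add(Rational(54207, 8), Mul(Rational(4121, 4), Pow(2, Rational(1, 2)))) ≈ 8232.9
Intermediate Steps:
Function('d')(x) = Pow(2, Rational(1, 2))
X = -48 (X = Mul(-12, 4) = -48)
P = Rational(317, 8) (P = Add(Mul(-30, Pow(-48, -1)), Mul(-1, -39)) = Add(Mul(-30, Rational(-1, 48)), 39) = Add(Rational(5, 8), 39) = Rational(317, 8) ≈ 39.625)
Mul(Pow(Add(Function('d')(-5), 13), 2), P) = Mul(Pow(Add(Pow(2, Rational(1, 2)), 13), 2), Rational(317, 8)) = Mul(Pow(Add(13, Pow(2, Rational(1, 2))), 2), Rational(317, 8)) = Mul(Rational(317, 8), Pow(Add(13, Pow(2, Rational(1, 2))), 2))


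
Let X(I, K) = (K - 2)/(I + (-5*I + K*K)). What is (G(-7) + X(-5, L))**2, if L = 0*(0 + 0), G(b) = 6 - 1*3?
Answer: 841/100 ≈ 8.4100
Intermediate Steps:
G(b) = 3 (G(b) = 6 - 3 = 3)
L = 0 (L = 0*0 = 0)
X(I, K) = (-2 + K)/(K**2 - 4*I) (X(I, K) = (-2 + K)/(I + (-5*I + K**2)) = (-2 + K)/(I + (K**2 - 5*I)) = (-2 + K)/(K**2 - 4*I))
(G(-7) + X(-5, L))**2 = (3 + (2 - 1*0)/(-1*0**2 + 4*(-5)))**2 = (3 + (2 + 0)/(-1*0 - 20))**2 = (3 + 2/(0 - 20))**2 = (3 + 2/(-20))**2 = (3 - 1/20*2)**2 = (3 - 1/10)**2 = (29/10)**2 = 841/100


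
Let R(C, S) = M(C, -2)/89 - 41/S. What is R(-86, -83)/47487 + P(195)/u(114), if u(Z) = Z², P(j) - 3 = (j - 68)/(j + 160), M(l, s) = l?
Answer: 33503390869/134865119804085 ≈ 0.00024842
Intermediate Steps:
P(j) = 3 + (-68 + j)/(160 + j) (P(j) = 3 + (j - 68)/(j + 160) = 3 + (-68 + j)/(160 + j))
R(C, S) = -41/S + C/89 (R(C, S) = C/89 - 41/S = -41/S + C/89)
R(-86, -83)/47487 + P(195)/u(114) = (-41/(-83) + (1/89)*(-86))/47487 + (4*(103 + 195)/(160 + 195))/(114²) = (-41*(-1/83) - 86/89)*(1/47487) + (4*298/355)/12996 = (41/83 - 86/89)*(1/47487) + (4*(1/355)*298)*(1/12996) = -3489/7387*1/47487 + (1192/355)*(1/12996) = -1163/116928823 + 298/1153395 = 33503390869/134865119804085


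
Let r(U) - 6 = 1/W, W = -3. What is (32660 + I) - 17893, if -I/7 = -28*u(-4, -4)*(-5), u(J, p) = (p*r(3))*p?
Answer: -222259/3 ≈ -74086.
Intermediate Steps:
r(U) = 17/3 (r(U) = 6 + 1/(-3) = 6 - 1/3 = 17/3)
u(J, p) = 17*p**2/3 (u(J, p) = (p*(17/3))*p = (17*p/3)*p = 17*p**2/3)
I = -266560/3 (I = -7*(-476*(-4)**2/3)*(-5) = -7*(-476*16/3)*(-5) = -7*(-28*272/3)*(-5) = -(-53312)*(-5)/3 = -7*38080/3 = -266560/3 ≈ -88853.)
(32660 + I) - 17893 = (32660 - 266560/3) - 17893 = -168580/3 - 17893 = -222259/3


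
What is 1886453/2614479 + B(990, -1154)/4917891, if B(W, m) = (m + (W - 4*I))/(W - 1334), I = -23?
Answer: 132975647815700/184294025994309 ≈ 0.72154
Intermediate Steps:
B(W, m) = (92 + W + m)/(-1334 + W) (B(W, m) = (m + (W - 4*(-23)))/(W - 1334) = (m + (W + 92))/(-1334 + W) = (m + (92 + W))/(-1334 + W) = (92 + W + m)/(-1334 + W))
1886453/2614479 + B(990, -1154)/4917891 = 1886453/2614479 + ((92 + 990 - 1154)/(-1334 + 990))/4917891 = 1886453*(1/2614479) + (-72/(-344))*(1/4917891) = 1886453/2614479 - 1/344*(-72)*(1/4917891) = 1886453/2614479 + (9/43)*(1/4917891) = 1886453/2614479 + 3/70489771 = 132975647815700/184294025994309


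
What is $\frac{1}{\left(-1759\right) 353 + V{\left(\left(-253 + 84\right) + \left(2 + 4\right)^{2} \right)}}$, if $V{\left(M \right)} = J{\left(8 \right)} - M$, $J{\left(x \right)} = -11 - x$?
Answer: $- \frac{1}{620813} \approx -1.6108 \cdot 10^{-6}$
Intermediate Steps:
$V{\left(M \right)} = -19 - M$ ($V{\left(M \right)} = \left(-11 - 8\right) - M = -19 - M$)
$\frac{1}{\left(-1759\right) 353 + V{\left(\left(-253 + 84\right) + \left(2 + 4\right)^{2} \right)}} = \frac{1}{\left(-1759\right) 353 - \left(-150 + \left(2 + 4\right)^{2}\right)} = \frac{1}{-620927 - -114} = \frac{1}{-620927 + \left(-19 + 133\right)} = \frac{1}{-620927 + 114} = \frac{1}{-620813} = - \frac{1}{620813}$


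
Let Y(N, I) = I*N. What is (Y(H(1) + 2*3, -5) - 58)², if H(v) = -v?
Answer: 6889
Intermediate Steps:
(Y(H(1) + 2*3, -5) - 58)² = (-5*(-1*1 + 2*3) - 58)² = (-5*(-1 + 6) - 58)² = (-5*5 - 58)² = (-25 - 58)² = (-83)² = 6889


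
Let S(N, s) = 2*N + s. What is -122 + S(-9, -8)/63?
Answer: -7712/63 ≈ -122.41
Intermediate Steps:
S(N, s) = s + 2*N
-122 + S(-9, -8)/63 = -122 + (-8 + 2*(-9))/63 = -122 + (-8 - 18)*(1/63) = -122 - 26*1/63 = -122 - 26/63 = -7712/63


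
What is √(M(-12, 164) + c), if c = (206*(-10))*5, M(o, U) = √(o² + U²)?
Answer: 2*√(-2575 + 13*√10) ≈ 100.68*I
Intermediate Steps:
M(o, U) = √(U² + o²)
c = -10300 (c = -2060*5 = -10300)
√(M(-12, 164) + c) = √(√(164² + (-12)²) - 10300) = √(√(26896 + 144) - 10300) = √(√27040 - 10300) = √(52*√10 - 10300) = √(-10300 + 52*√10)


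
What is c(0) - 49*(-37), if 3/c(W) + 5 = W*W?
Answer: 9062/5 ≈ 1812.4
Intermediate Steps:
c(W) = 3/(-5 + W²) (c(W) = 3/(-5 + W*W) = 3/(-5 + W²))
c(0) - 49*(-37) = 3/(-5 + 0²) - 49*(-37) = 3/(-5 + 0) + 1813 = 3/(-5) + 1813 = 3*(-⅕) + 1813 = -⅗ + 1813 = 9062/5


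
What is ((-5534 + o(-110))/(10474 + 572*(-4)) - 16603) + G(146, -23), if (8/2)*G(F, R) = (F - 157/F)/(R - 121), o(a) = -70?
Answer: -635017406707/38244992 ≈ -16604.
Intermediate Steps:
G(F, R) = (F - 157/F)/(4*(-121 + R)) (G(F, R) = ((F - 157/F)/(R - 121))/4 = ((F - 157/F)/(-121 + R))/4 = (F - 157/F)/(4*(-121 + R)))
((-5534 + o(-110))/(10474 + 572*(-4)) - 16603) + G(146, -23) = ((-5534 - 70)/(10474 + 572*(-4)) - 16603) + (¼)*(-157 + 146²)/(146*(-121 - 23)) = (-5604/(10474 - 2288) - 16603) + (¼)*(1/146)*(-157 + 21316)/(-144) = (-5604/8186 - 16603) + (¼)*(1/146)*(-1/144)*21159 = (-5604*1/8186 - 16603) - 2351/9344 = (-2802/4093 - 16603) - 2351/9344 = -67958881/4093 - 2351/9344 = -635017406707/38244992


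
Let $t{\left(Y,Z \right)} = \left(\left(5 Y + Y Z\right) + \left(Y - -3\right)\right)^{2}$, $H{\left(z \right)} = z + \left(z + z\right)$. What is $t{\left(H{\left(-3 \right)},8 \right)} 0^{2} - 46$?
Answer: $-46$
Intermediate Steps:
$H{\left(z \right)} = 3 z$ ($H{\left(z \right)} = z + 2 z = 3 z$)
$t{\left(Y,Z \right)} = \left(3 + 6 Y + Y Z\right)^{2}$ ($t{\left(Y,Z \right)} = \left(\left(5 Y + Y Z\right) + \left(Y + 3\right)\right)^{2} = \left(\left(5 Y + Y Z\right) + \left(3 + Y\right)\right)^{2} = \left(3 + 6 Y + Y Z\right)^{2}$)
$t{\left(H{\left(-3 \right)},8 \right)} 0^{2} - 46 = \left(3 + 6 \cdot 3 \left(-3\right) + 3 \left(-3\right) 8\right)^{2} \cdot 0^{2} - 46 = \left(3 + 6 \left(-9\right) - 72\right)^{2} \cdot 0 - 46 = \left(3 - 54 - 72\right)^{2} \cdot 0 - 46 = \left(-123\right)^{2} \cdot 0 - 46 = 15129 \cdot 0 - 46 = 0 - 46 = -46$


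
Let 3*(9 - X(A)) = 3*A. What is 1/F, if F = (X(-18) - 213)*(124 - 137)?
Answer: 1/2418 ≈ 0.00041356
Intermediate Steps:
X(A) = 9 - A
F = 2418 (F = ((9 - 1*(-18)) - 213)*(124 - 137) = ((9 + 18) - 213)*(-13) = (27 - 213)*(-13) = -186*(-13) = 2418)
1/F = 1/2418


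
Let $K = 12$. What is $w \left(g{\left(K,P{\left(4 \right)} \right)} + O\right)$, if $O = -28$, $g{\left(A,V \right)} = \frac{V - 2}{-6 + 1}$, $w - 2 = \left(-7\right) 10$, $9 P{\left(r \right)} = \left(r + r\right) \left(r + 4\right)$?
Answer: $\frac{88808}{45} \approx 1973.5$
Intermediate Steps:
$P{\left(r \right)} = \frac{2 r \left(4 + r\right)}{9}$ ($P{\left(r \right)} = \frac{\left(r + r\right) \left(r + 4\right)}{9} = \frac{2 r \left(4 + r\right)}{9}$)
$w = -68$ ($w = 2 - 70 = -68$)
$g{\left(A,V \right)} = \frac{2}{5} - \frac{V}{5}$ ($g{\left(A,V \right)} = \frac{-2 + V}{-5} = \left(-2 + V\right) \left(- \frac{1}{5}\right) = \frac{2}{5} - \frac{V}{5}$)
$w \left(g{\left(K,P{\left(4 \right)} \right)} + O\right) = - 68 \left(\left(\frac{2}{5} - \frac{\frac{2}{9} \cdot 4 \left(4 + 4\right)}{5}\right) - 28\right) = - 68 \left(\left(\frac{2}{5} - \frac{\frac{2}{9} \cdot 4 \cdot 8}{5}\right) - 28\right) = - 68 \left(\left(\frac{2}{5} - \frac{64}{45}\right) - 28\right) = - 68 \left(- \frac{46}{45} - 28\right) = \left(-68\right) \left(- \frac{1306}{45}\right) = \frac{88808}{45}$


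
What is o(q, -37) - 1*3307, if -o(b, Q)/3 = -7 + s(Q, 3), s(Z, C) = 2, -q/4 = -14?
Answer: -3292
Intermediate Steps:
q = 56 (q = -4*(-14) = 56)
o(b, Q) = 15 (o(b, Q) = -3*(-7 + 2) = -3*(-5) = 15)
o(q, -37) - 1*3307 = 15 - 1*3307 = 15 - 3307 = -3292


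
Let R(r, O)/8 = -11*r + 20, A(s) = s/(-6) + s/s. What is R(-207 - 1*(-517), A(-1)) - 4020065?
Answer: -4047185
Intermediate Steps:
A(s) = 1 - s/6 (A(s) = s*(-⅙) + 1 = -s/6 + 1 = 1 - s/6)
R(r, O) = 160 - 88*r (R(r, O) = 8*(-11*r + 20) = 8*(20 - 11*r) = 160 - 88*r)
R(-207 - 1*(-517), A(-1)) - 4020065 = (160 - 88*(-207 - 1*(-517))) - 4020065 = (160 - 88*(-207 + 517)) - 4020065 = (160 - 88*310) - 4020065 = (160 - 27280) - 4020065 = -27120 - 4020065 = -4047185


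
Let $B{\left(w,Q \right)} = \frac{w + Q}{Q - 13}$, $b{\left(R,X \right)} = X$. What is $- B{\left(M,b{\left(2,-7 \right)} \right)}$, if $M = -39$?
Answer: $- \frac{23}{10} \approx -2.3$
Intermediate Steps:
$B{\left(w,Q \right)} = \frac{Q + w}{-13 + Q}$
$- B{\left(M,b{\left(2,-7 \right)} \right)} = - \frac{-7 - 39}{-13 - 7} = - \frac{-46}{-20} = - \frac{\left(-1\right) \left(-46\right)}{20} = \left(-1\right) \frac{23}{10} = - \frac{23}{10}$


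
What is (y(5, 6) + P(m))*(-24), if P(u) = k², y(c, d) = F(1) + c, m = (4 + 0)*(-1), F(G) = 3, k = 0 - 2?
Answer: -288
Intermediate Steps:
k = -2
m = -4 (m = 4*(-1) = -4)
y(c, d) = 3 + c
P(u) = 4 (P(u) = (-2)² = 4)
(y(5, 6) + P(m))*(-24) = ((3 + 5) + 4)*(-24) = (8 + 4)*(-24) = 12*(-24) = -288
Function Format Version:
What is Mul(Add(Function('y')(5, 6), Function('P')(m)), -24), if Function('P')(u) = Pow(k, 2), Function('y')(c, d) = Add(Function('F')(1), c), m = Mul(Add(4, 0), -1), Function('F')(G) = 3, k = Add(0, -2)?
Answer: -288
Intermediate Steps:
k = -2
m = -4 (m = Mul(4, -1) = -4)
Function('y')(c, d) = Add(3, c)
Function('P')(u) = 4 (Function('P')(u) = Pow(-2, 2) = 4)
Mul(Add(Function('y')(5, 6), Function('P')(m)), -24) = Mul(Add(Add(3, 5), 4), -24) = Mul(Add(8, 4), -24) = Mul(12, -24) = -288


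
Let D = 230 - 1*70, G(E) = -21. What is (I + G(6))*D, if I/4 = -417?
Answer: -270240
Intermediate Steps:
I = -1668 (I = 4*(-417) = -1668)
D = 160 (D = 230 - 70 = 160)
(I + G(6))*D = (-1668 - 21)*160 = -1689*160 = -270240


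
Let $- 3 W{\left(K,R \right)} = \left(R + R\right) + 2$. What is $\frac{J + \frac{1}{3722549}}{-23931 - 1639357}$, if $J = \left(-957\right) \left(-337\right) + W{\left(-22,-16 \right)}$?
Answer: $- \frac{300148195233}{1547917770278} \approx -0.1939$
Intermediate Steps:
$W{\left(K,R \right)} = - \frac{2}{3} - \frac{2 R}{3}$ ($W{\left(K,R \right)} = - \frac{\left(R + R\right) + 2}{3} = - \frac{2 R + 2}{3} = - \frac{2 + 2 R}{3} = - \frac{2}{3} - \frac{2 R}{3}$)
$J = 322519$ ($J = \left(-957\right) \left(-337\right) - -10 = 322509 + \left(- \frac{2}{3} + \frac{32}{3}\right) = 322509 + 10 = 322519$)
$\frac{J + \frac{1}{3722549}}{-23931 - 1639357} = \frac{322519 + \frac{1}{3722549}}{-23931 - 1639357} = \frac{322519 + \frac{1}{3722549}}{-1663288} = \frac{1200592780932}{3722549} \left(- \frac{1}{1663288}\right) = - \frac{300148195233}{1547917770278}$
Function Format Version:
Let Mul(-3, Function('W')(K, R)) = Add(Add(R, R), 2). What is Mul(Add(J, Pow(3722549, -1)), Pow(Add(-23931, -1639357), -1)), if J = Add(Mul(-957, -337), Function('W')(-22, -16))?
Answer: Rational(-300148195233, 1547917770278) ≈ -0.19390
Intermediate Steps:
Function('W')(K, R) = Add(Rational(-2, 3), Mul(Rational(-2, 3), R)) (Function('W')(K, R) = Mul(Rational(-1, 3), Add(Add(R, R), 2)) = Mul(Rational(-1, 3), Add(Mul(2, R), 2)) = Mul(Rational(-1, 3), Add(2, Mul(2, R))) = Add(Rational(-2, 3), Mul(Rational(-2, 3), R)))
J = 322519 (J = Add(Mul(-957, -337), Add(Rational(-2, 3), Mul(Rational(-2, 3), -16))) = Add(322509, Add(Rational(-2, 3), Rational(32, 3))) = Add(322509, 10) = 322519)
Mul(Add(J, Pow(3722549, -1)), Pow(Add(-23931, -1639357), -1)) = Mul(Add(322519, Pow(3722549, -1)), Pow(Add(-23931, -1639357), -1)) = Mul(Add(322519, Rational(1, 3722549)), Pow(-1663288, -1)) = Mul(Rational(1200592780932, 3722549), Rational(-1, 1663288)) = Rational(-300148195233, 1547917770278)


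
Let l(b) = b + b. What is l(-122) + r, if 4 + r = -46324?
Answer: -46572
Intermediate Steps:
r = -46328 (r = -4 - 46324 = -46328)
l(b) = 2*b
l(-122) + r = 2*(-122) - 46328 = -244 - 46328 = -46572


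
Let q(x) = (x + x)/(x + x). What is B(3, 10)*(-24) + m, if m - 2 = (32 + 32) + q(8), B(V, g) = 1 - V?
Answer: 115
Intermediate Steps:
q(x) = 1 (q(x) = (2*x)/((2*x)) = (2*x)*(1/(2*x)) = 1)
m = 67 (m = 2 + ((32 + 32) + 1) = 2 + (64 + 1) = 2 + 65 = 67)
B(3, 10)*(-24) + m = (1 - 1*3)*(-24) + 67 = (1 - 3)*(-24) + 67 = -2*(-24) + 67 = 48 + 67 = 115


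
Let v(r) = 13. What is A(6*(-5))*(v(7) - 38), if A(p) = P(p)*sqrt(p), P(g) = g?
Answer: 750*I*sqrt(30) ≈ 4107.9*I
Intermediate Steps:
A(p) = p**(3/2) (A(p) = p*sqrt(p) = p**(3/2))
A(6*(-5))*(v(7) - 38) = (6*(-5))**(3/2)*(13 - 38) = (-30)**(3/2)*(-25) = -30*I*sqrt(30)*(-25) = 750*I*sqrt(30)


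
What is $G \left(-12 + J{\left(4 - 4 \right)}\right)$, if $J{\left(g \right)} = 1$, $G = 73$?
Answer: $-803$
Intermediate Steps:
$G \left(-12 + J{\left(4 - 4 \right)}\right) = 73 \left(-12 + 1\right) = 73 \left(-11\right) = -803$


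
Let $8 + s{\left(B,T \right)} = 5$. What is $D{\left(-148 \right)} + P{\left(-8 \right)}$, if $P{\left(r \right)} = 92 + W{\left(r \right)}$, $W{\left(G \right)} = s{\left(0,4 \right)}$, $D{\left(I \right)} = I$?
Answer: $-59$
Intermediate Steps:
$s{\left(B,T \right)} = -3$ ($s{\left(B,T \right)} = -8 + 5 = -3$)
$W{\left(G \right)} = -3$
$P{\left(r \right)} = 89$ ($P{\left(r \right)} = 92 - 3 = 89$)
$D{\left(-148 \right)} + P{\left(-8 \right)} = -148 + 89 = -59$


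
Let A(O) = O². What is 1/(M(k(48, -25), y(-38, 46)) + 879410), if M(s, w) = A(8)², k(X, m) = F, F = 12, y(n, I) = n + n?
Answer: 1/883506 ≈ 1.1319e-6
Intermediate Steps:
y(n, I) = 2*n
k(X, m) = 12
M(s, w) = 4096 (M(s, w) = (8²)² = 64² = 4096)
1/(M(k(48, -25), y(-38, 46)) + 879410) = 1/(4096 + 879410) = 1/883506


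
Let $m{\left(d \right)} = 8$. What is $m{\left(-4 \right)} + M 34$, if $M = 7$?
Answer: $246$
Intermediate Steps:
$m{\left(-4 \right)} + M 34 = 8 + 7 \cdot 34 = 8 + 238 = 246$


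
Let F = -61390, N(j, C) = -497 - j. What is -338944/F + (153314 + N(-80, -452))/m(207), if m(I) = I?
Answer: 4728254119/6353865 ≈ 744.15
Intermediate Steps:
-338944/F + (153314 + N(-80, -452))/m(207) = -338944/(-61390) + (153314 + (-497 - 1*(-80)))/207 = -338944*(-1/61390) + (153314 + (-497 + 80))*(1/207) = 169472/30695 + (153314 - 417)*(1/207) = 169472/30695 + 152897*(1/207) = 169472/30695 + 152897/207 = 4728254119/6353865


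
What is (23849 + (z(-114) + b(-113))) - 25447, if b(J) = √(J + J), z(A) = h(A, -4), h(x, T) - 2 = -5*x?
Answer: -1026 + I*√226 ≈ -1026.0 + 15.033*I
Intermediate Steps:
h(x, T) = 2 - 5*x
z(A) = 2 - 5*A
b(J) = √2*√J (b(J) = √(2*J) = √2*√J)
(23849 + (z(-114) + b(-113))) - 25447 = (23849 + ((2 - 5*(-114)) + √2*√(-113))) - 25447 = (23849 + ((2 + 570) + √2*(I*√113))) - 25447 = (23849 + (572 + I*√226)) - 25447 = (24421 + I*√226) - 25447 = -1026 + I*√226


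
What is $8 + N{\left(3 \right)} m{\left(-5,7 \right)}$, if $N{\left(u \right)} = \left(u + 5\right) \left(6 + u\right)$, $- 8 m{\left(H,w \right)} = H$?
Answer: $53$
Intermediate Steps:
$m{\left(H,w \right)} = - \frac{H}{8}$
$N{\left(u \right)} = \left(5 + u\right) \left(6 + u\right)$
$8 + N{\left(3 \right)} m{\left(-5,7 \right)} = 8 + \left(30 + 3^{2} + 11 \cdot 3\right) \left(\left(- \frac{1}{8}\right) \left(-5\right)\right) = 8 + \left(30 + 9 + 33\right) \frac{5}{8} = 8 + 72 \cdot \frac{5}{8} = 8 + 45 = 53$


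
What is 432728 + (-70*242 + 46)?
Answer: 415834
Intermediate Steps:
432728 + (-70*242 + 46) = 432728 + (-16940 + 46) = 432728 - 16894 = 415834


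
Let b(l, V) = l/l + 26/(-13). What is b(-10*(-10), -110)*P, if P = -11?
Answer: 11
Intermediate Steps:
b(l, V) = -1 (b(l, V) = 1 + 26*(-1/13) = 1 - 2 = -1)
b(-10*(-10), -110)*P = -1*(-11) = 11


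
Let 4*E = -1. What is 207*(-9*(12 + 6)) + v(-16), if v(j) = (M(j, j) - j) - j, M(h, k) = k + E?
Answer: -134073/4 ≈ -33518.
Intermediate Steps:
E = -¼ (E = (¼)*(-1) = -¼ ≈ -0.25000)
M(h, k) = -¼ + k (M(h, k) = k - ¼ = -¼ + k)
v(j) = -¼ - j (v(j) = ((-¼ + j) - j) - j = -¼ - j)
207*(-9*(12 + 6)) + v(-16) = 207*(-9*(12 + 6)) + (-¼ - 1*(-16)) = 207*(-9*18) + (-¼ + 16) = 207*(-162) + 63/4 = -33534 + 63/4 = -134073/4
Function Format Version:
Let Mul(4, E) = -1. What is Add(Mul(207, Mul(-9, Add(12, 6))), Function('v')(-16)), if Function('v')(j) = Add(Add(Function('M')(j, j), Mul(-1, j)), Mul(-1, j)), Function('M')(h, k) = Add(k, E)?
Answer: Rational(-134073, 4) ≈ -33518.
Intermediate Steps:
E = Rational(-1, 4) (E = Mul(Rational(1, 4), -1) = Rational(-1, 4) ≈ -0.25000)
Function('M')(h, k) = Add(Rational(-1, 4), k) (Function('M')(h, k) = Add(k, Rational(-1, 4)) = Add(Rational(-1, 4), k))
Function('v')(j) = Add(Rational(-1, 4), Mul(-1, j)) (Function('v')(j) = Add(Add(Add(Rational(-1, 4), j), Mul(-1, j)), Mul(-1, j)) = Add(Rational(-1, 4), Mul(-1, j)))
Add(Mul(207, Mul(-9, Add(12, 6))), Function('v')(-16)) = Add(Mul(207, Mul(-9, Add(12, 6))), Add(Rational(-1, 4), Mul(-1, -16))) = Add(Mul(207, Mul(-9, 18)), Add(Rational(-1, 4), 16)) = Add(Mul(207, -162), Rational(63, 4)) = Add(-33534, Rational(63, 4)) = Rational(-134073, 4)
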